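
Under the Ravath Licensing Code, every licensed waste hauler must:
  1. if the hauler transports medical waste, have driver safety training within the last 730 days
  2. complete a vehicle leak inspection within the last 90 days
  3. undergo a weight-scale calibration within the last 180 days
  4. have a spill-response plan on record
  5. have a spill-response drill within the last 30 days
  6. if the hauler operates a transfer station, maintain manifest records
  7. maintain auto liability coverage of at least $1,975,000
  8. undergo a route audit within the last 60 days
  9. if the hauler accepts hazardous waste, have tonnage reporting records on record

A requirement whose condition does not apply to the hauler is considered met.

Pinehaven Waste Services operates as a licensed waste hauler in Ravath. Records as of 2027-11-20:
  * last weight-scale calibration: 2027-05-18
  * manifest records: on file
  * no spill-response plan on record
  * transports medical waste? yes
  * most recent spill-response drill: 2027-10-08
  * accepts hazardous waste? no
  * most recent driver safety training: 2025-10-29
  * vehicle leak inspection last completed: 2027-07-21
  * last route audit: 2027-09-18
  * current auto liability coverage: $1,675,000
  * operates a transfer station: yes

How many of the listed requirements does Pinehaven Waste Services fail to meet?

7

1. condition 'transports medical waste' holds; driver safety training 752 days ago vs limit 730 → not met
2. vehicle leak inspection 122 days ago vs limit 90 → not met
3. weight-scale calibration 186 days ago vs limit 180 → not met
4. spill-response plan absent → not met
5. spill-response drill 43 days ago vs limit 30 → not met
6. condition 'operates a transfer station' holds; manifest records present → met
7. auto liability coverage $1,675,000 < $1,975,000 → not met
8. route audit 63 days ago vs limit 60 → not met
9. condition 'accepts hazardous waste' does not hold → requirement n/a → met
Not met: 7 of 9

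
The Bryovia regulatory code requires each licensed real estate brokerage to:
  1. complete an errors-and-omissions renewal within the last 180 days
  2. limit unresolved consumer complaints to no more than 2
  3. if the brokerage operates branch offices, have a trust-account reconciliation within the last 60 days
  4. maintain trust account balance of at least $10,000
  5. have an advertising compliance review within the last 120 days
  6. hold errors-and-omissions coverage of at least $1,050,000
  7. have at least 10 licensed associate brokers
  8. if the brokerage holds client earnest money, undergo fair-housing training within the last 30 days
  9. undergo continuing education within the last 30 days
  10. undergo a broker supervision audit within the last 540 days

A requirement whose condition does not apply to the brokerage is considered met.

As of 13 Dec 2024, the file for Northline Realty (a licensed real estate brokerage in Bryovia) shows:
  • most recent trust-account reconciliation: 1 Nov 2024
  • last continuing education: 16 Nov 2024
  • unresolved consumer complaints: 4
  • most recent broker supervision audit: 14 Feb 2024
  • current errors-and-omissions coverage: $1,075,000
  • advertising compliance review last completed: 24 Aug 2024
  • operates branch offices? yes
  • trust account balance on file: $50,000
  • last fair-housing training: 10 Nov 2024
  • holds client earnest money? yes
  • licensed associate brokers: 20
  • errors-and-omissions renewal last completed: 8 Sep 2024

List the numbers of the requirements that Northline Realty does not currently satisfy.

2, 8

1. errors-and-omissions renewal 96 days ago vs limit 180 → met
2. unresolved consumer complaints 4 > 2 → not met
3. condition 'operates branch offices' holds; trust-account reconciliation 42 days ago vs limit 60 → met
4. trust account balance $50,000 ≥ $10,000 → met
5. advertising compliance review 111 days ago vs limit 120 → met
6. errors-and-omissions coverage $1,075,000 ≥ $1,050,000 → met
7. licensed associate brokers 20 ≥ 10 → met
8. condition 'holds client earnest money' holds; fair-housing training 33 days ago vs limit 30 → not met
9. continuing education 27 days ago vs limit 30 → met
10. broker supervision audit 303 days ago vs limit 540 → met
Not met: 2, 8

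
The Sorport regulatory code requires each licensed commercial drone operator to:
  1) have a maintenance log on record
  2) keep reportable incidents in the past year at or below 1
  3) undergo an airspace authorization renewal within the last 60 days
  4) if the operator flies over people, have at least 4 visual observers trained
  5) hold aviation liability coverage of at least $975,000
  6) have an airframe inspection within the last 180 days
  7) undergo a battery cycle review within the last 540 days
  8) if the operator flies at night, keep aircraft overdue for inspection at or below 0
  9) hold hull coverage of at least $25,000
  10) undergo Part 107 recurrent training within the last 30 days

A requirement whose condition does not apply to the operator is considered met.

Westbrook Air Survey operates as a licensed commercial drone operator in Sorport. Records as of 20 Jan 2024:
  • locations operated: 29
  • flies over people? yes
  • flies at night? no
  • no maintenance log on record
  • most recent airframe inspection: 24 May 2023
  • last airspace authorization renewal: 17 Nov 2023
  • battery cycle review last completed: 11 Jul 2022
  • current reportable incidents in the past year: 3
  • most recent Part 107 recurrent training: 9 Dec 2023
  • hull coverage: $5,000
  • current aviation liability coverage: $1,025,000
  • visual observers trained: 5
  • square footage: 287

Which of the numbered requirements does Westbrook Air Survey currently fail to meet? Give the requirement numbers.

1. maintenance log absent → not met
2. reportable incidents in the past year 3 > 1 → not met
3. airspace authorization renewal 64 days ago vs limit 60 → not met
4. condition 'flies over people' holds; visual observers trained 5 ≥ 4 → met
5. aviation liability coverage $1,025,000 ≥ $975,000 → met
6. airframe inspection 241 days ago vs limit 180 → not met
7. battery cycle review 558 days ago vs limit 540 → not met
8. condition 'flies at night' does not hold → requirement n/a → met
9. hull coverage $5,000 < $25,000 → not met
10. Part 107 recurrent training 42 days ago vs limit 30 → not met
Not met: 1, 2, 3, 6, 7, 9, 10

1, 2, 3, 6, 7, 9, 10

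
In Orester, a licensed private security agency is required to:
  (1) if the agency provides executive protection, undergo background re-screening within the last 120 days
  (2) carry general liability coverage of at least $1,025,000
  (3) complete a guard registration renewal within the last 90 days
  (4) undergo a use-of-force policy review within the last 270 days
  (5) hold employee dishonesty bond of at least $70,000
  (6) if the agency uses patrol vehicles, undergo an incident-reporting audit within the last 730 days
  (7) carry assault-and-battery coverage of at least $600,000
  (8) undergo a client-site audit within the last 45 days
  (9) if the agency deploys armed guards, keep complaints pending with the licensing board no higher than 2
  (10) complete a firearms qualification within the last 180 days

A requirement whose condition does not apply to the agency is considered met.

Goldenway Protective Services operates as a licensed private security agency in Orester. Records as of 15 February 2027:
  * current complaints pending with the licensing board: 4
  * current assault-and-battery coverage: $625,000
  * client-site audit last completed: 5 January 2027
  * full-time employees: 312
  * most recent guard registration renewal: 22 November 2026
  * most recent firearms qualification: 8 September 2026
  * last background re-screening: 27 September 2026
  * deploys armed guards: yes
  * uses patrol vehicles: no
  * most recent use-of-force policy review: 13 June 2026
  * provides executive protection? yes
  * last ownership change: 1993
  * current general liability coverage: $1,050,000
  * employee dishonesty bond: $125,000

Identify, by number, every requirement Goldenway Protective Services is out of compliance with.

1, 9

1. condition 'provides executive protection' holds; background re-screening 141 days ago vs limit 120 → not met
2. general liability coverage $1,050,000 ≥ $1,025,000 → met
3. guard registration renewal 85 days ago vs limit 90 → met
4. use-of-force policy review 247 days ago vs limit 270 → met
5. employee dishonesty bond $125,000 ≥ $70,000 → met
6. condition 'uses patrol vehicles' does not hold → requirement n/a → met
7. assault-and-battery coverage $625,000 ≥ $600,000 → met
8. client-site audit 41 days ago vs limit 45 → met
9. condition 'deploys armed guards' holds; complaints pending with the licensing board 4 > 2 → not met
10. firearms qualification 160 days ago vs limit 180 → met
Not met: 1, 9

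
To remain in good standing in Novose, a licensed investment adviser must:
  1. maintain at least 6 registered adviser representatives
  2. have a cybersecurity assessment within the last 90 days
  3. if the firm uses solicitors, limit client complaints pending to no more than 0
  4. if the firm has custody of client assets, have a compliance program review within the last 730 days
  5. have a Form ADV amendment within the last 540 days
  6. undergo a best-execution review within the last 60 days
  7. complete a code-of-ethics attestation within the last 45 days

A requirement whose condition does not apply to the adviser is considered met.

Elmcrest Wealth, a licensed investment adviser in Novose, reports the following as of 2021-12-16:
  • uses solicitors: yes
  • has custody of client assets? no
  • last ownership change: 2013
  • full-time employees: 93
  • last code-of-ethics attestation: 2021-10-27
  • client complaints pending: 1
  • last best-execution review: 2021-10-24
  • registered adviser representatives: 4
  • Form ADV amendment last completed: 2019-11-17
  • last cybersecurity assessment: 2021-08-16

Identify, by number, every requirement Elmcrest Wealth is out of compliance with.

1. registered adviser representatives 4 < 6 → not met
2. cybersecurity assessment 122 days ago vs limit 90 → not met
3. condition 'uses solicitors' holds; client complaints pending 1 > 0 → not met
4. condition 'has custody of client assets' does not hold → requirement n/a → met
5. Form ADV amendment 760 days ago vs limit 540 → not met
6. best-execution review 53 days ago vs limit 60 → met
7. code-of-ethics attestation 50 days ago vs limit 45 → not met
Not met: 1, 2, 3, 5, 7

1, 2, 3, 5, 7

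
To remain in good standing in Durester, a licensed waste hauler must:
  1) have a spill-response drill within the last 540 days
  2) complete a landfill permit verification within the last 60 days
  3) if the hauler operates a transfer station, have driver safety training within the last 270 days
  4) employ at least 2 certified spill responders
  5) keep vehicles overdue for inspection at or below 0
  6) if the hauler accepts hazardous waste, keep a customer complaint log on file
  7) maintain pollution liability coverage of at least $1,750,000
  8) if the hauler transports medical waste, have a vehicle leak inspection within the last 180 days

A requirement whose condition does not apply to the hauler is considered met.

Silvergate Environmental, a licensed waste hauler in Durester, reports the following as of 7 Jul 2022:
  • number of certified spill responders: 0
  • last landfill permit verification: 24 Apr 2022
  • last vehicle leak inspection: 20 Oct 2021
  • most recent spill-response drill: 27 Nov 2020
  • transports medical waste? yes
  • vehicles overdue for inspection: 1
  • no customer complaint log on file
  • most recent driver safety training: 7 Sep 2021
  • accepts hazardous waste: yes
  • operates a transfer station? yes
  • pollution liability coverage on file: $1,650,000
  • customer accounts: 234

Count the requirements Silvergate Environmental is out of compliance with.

8

1. spill-response drill 587 days ago vs limit 540 → not met
2. landfill permit verification 74 days ago vs limit 60 → not met
3. condition 'operates a transfer station' holds; driver safety training 303 days ago vs limit 270 → not met
4. certified spill responders 0 < 2 → not met
5. vehicles overdue for inspection 1 > 0 → not met
6. condition 'accepts hazardous waste' holds; customer complaint log absent → not met
7. pollution liability coverage $1,650,000 < $1,750,000 → not met
8. condition 'transports medical waste' holds; vehicle leak inspection 260 days ago vs limit 180 → not met
Not met: 8 of 8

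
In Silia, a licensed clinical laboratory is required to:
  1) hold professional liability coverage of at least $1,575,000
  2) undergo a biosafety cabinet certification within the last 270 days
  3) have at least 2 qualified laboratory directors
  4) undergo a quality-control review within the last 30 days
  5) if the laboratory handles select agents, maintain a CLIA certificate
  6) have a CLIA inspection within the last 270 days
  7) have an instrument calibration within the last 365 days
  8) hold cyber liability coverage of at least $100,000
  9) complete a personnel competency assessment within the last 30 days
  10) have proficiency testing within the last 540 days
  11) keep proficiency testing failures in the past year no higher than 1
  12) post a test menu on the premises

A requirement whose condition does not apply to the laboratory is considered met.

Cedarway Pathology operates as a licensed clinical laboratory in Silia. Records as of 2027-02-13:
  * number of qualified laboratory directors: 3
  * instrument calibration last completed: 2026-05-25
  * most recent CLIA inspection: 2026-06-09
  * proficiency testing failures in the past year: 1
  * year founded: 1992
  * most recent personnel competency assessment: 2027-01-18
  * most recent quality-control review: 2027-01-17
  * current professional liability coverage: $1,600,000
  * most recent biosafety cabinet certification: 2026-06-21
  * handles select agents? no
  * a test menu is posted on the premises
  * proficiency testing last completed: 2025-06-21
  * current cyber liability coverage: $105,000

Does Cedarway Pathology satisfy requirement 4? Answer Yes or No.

4. quality-control review 27 days ago vs limit 30 → met

Yes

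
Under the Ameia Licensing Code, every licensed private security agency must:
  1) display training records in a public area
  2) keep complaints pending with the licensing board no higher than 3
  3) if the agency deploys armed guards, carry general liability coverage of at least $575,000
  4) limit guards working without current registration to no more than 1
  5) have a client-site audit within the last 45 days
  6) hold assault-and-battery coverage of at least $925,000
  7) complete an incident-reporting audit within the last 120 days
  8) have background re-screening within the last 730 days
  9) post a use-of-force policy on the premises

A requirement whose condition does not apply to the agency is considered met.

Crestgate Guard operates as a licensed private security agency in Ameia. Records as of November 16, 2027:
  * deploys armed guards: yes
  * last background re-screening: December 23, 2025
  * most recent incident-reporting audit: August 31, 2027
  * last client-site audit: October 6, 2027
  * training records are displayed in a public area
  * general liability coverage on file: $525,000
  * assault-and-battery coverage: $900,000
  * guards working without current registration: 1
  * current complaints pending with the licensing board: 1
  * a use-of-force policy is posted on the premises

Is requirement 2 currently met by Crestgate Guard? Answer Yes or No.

2. complaints pending with the licensing board 1 ≤ 3 → met

Yes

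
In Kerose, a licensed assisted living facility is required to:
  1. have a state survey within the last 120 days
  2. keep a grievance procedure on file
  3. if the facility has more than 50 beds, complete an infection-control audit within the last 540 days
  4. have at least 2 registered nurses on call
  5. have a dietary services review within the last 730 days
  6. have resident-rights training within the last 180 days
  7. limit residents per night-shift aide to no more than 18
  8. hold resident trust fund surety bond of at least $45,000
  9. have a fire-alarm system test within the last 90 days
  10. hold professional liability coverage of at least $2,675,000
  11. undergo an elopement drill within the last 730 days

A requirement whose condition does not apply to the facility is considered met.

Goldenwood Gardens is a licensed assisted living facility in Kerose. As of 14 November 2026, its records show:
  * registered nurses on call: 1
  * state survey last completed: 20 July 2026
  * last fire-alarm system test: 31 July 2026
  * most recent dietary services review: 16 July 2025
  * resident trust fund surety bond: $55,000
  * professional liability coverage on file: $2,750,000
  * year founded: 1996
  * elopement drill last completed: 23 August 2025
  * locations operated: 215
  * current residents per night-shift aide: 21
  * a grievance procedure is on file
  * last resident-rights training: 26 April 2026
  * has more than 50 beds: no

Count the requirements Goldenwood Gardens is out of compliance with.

4

1. state survey 117 days ago vs limit 120 → met
2. grievance procedure present → met
3. condition 'has more than 50 beds' does not hold → requirement n/a → met
4. registered nurses on call 1 < 2 → not met
5. dietary services review 486 days ago vs limit 730 → met
6. resident-rights training 202 days ago vs limit 180 → not met
7. residents per night-shift aide 21 > 18 → not met
8. resident trust fund surety bond $55,000 ≥ $45,000 → met
9. fire-alarm system test 106 days ago vs limit 90 → not met
10. professional liability coverage $2,750,000 ≥ $2,675,000 → met
11. elopement drill 448 days ago vs limit 730 → met
Not met: 4 of 11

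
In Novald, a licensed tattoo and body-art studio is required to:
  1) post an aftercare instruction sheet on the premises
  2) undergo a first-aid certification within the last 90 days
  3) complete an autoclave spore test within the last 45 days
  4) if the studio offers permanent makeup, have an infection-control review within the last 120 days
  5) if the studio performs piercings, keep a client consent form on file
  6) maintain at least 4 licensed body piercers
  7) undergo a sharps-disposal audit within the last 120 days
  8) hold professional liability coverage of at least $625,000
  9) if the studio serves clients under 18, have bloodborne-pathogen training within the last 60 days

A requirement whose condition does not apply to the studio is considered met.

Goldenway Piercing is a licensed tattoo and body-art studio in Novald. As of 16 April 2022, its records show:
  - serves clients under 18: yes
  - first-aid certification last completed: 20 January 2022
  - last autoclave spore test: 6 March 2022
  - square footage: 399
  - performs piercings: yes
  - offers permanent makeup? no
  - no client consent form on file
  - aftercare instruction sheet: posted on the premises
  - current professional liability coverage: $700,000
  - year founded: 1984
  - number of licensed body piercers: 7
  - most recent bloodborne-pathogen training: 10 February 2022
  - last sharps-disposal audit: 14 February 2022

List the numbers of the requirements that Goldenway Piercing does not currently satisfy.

5, 9

1. aftercare instruction sheet present → met
2. first-aid certification 86 days ago vs limit 90 → met
3. autoclave spore test 41 days ago vs limit 45 → met
4. condition 'offers permanent makeup' does not hold → requirement n/a → met
5. condition 'performs piercings' holds; client consent form absent → not met
6. licensed body piercers 7 ≥ 4 → met
7. sharps-disposal audit 61 days ago vs limit 120 → met
8. professional liability coverage $700,000 ≥ $625,000 → met
9. condition 'serves clients under 18' holds; bloodborne-pathogen training 65 days ago vs limit 60 → not met
Not met: 5, 9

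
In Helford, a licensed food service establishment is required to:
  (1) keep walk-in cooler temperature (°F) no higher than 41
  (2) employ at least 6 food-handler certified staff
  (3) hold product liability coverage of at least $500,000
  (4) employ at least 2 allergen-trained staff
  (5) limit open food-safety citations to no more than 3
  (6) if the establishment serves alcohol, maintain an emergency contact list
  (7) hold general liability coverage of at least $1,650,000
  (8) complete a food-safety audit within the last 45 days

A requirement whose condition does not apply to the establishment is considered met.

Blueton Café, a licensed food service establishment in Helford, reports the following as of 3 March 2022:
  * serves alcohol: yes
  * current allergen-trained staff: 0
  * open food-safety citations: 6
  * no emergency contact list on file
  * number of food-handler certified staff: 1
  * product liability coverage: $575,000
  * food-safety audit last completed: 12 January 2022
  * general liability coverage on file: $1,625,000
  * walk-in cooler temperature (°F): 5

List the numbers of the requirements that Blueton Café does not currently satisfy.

2, 4, 5, 6, 7, 8

1. walk-in cooler temperature (°F) 5 ≤ 41 → met
2. food-handler certified staff 1 < 6 → not met
3. product liability coverage $575,000 ≥ $500,000 → met
4. allergen-trained staff 0 < 2 → not met
5. open food-safety citations 6 > 3 → not met
6. condition 'serves alcohol' holds; emergency contact list absent → not met
7. general liability coverage $1,625,000 < $1,650,000 → not met
8. food-safety audit 50 days ago vs limit 45 → not met
Not met: 2, 4, 5, 6, 7, 8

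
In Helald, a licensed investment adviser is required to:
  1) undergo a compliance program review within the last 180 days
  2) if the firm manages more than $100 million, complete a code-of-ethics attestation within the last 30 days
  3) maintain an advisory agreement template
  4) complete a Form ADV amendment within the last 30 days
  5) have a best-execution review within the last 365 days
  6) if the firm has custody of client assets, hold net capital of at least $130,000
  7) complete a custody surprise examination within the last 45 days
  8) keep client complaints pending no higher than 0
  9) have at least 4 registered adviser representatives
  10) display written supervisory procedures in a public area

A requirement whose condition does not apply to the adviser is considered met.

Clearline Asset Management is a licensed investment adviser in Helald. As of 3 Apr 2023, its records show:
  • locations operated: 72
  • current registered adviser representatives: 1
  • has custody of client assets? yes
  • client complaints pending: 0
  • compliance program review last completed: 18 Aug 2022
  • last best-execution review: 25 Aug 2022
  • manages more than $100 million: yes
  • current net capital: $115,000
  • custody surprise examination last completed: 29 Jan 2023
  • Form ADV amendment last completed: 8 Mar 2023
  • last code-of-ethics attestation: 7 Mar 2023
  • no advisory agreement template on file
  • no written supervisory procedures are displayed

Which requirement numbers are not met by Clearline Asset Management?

1, 3, 6, 7, 9, 10

1. compliance program review 228 days ago vs limit 180 → not met
2. condition 'manages more than $100 million' holds; code-of-ethics attestation 27 days ago vs limit 30 → met
3. advisory agreement template absent → not met
4. Form ADV amendment 26 days ago vs limit 30 → met
5. best-execution review 221 days ago vs limit 365 → met
6. condition 'has custody of client assets' holds; net capital $115,000 < $130,000 → not met
7. custody surprise examination 64 days ago vs limit 45 → not met
8. client complaints pending 0 ≤ 0 → met
9. registered adviser representatives 1 < 4 → not met
10. written supervisory procedures absent → not met
Not met: 1, 3, 6, 7, 9, 10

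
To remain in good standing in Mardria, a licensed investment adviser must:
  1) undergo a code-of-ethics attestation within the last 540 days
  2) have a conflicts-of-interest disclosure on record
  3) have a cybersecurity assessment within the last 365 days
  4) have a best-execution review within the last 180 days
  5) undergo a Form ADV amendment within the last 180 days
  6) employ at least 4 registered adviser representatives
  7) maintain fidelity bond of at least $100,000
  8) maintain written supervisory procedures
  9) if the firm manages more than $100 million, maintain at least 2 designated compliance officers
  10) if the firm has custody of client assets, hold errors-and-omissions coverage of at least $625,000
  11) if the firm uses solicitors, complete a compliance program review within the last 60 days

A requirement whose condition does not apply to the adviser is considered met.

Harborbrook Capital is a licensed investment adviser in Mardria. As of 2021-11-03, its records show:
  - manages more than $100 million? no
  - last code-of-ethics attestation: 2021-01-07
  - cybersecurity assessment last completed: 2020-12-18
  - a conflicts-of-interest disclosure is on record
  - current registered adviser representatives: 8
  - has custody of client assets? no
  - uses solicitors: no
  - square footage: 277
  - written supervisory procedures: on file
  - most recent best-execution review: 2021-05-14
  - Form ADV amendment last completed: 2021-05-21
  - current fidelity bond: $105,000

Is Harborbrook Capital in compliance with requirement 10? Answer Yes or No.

Yes

10. condition 'has custody of client assets' does not hold → requirement n/a → met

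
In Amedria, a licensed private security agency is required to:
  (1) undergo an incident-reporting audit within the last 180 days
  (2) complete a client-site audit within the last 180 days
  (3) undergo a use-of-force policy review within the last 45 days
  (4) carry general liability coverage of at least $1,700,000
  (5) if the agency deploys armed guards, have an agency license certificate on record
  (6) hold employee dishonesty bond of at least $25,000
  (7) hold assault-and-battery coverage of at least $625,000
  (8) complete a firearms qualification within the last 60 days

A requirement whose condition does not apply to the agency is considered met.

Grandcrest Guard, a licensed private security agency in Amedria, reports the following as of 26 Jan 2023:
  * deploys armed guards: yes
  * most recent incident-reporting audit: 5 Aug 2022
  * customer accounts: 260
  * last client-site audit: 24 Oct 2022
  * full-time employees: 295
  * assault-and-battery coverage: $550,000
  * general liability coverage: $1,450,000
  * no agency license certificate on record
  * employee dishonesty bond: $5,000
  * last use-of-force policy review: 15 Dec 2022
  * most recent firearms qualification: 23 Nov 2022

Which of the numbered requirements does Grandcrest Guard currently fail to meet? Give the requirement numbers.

4, 5, 6, 7, 8

1. incident-reporting audit 174 days ago vs limit 180 → met
2. client-site audit 94 days ago vs limit 180 → met
3. use-of-force policy review 42 days ago vs limit 45 → met
4. general liability coverage $1,450,000 < $1,700,000 → not met
5. condition 'deploys armed guards' holds; agency license certificate absent → not met
6. employee dishonesty bond $5,000 < $25,000 → not met
7. assault-and-battery coverage $550,000 < $625,000 → not met
8. firearms qualification 64 days ago vs limit 60 → not met
Not met: 4, 5, 6, 7, 8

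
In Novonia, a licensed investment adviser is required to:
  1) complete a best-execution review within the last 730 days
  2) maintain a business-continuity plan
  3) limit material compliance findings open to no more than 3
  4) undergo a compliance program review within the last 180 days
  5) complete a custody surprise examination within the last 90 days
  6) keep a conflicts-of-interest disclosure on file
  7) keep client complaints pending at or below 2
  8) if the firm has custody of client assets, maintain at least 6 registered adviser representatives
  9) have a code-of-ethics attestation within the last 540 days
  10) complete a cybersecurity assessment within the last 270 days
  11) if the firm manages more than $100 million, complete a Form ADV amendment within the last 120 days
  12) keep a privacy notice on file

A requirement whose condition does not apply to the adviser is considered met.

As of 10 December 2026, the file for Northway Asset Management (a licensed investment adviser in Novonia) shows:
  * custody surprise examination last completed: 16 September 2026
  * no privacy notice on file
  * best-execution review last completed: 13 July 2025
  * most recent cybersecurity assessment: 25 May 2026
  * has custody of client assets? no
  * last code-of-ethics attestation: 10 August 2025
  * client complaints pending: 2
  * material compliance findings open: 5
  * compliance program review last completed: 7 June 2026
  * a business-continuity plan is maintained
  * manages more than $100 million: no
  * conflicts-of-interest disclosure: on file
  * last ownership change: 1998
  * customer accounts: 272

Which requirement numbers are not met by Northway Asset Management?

3, 4, 12

1. best-execution review 515 days ago vs limit 730 → met
2. business-continuity plan present → met
3. material compliance findings open 5 > 3 → not met
4. compliance program review 186 days ago vs limit 180 → not met
5. custody surprise examination 85 days ago vs limit 90 → met
6. conflicts-of-interest disclosure present → met
7. client complaints pending 2 ≤ 2 → met
8. condition 'has custody of client assets' does not hold → requirement n/a → met
9. code-of-ethics attestation 487 days ago vs limit 540 → met
10. cybersecurity assessment 199 days ago vs limit 270 → met
11. condition 'manages more than $100 million' does not hold → requirement n/a → met
12. privacy notice absent → not met
Not met: 3, 4, 12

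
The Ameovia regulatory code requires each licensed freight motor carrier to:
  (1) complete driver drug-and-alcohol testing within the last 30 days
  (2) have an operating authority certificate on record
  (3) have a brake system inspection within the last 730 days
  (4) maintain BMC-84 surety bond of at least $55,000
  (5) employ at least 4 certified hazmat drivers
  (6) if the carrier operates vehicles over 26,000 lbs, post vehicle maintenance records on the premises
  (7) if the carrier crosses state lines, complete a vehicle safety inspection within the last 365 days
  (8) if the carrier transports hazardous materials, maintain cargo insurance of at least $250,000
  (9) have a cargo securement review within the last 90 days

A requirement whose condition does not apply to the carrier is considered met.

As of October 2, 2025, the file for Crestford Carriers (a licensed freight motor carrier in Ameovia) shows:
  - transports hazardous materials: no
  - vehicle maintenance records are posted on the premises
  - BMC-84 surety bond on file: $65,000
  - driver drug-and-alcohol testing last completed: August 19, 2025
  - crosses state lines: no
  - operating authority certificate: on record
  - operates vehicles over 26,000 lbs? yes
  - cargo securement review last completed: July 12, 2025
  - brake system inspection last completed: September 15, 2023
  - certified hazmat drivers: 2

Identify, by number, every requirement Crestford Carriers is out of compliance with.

1, 3, 5

1. driver drug-and-alcohol testing 44 days ago vs limit 30 → not met
2. operating authority certificate present → met
3. brake system inspection 748 days ago vs limit 730 → not met
4. BMC-84 surety bond $65,000 ≥ $55,000 → met
5. certified hazmat drivers 2 < 4 → not met
6. condition 'operates vehicles over 26,000 lbs' holds; vehicle maintenance records present → met
7. condition 'crosses state lines' does not hold → requirement n/a → met
8. condition 'transports hazardous materials' does not hold → requirement n/a → met
9. cargo securement review 82 days ago vs limit 90 → met
Not met: 1, 3, 5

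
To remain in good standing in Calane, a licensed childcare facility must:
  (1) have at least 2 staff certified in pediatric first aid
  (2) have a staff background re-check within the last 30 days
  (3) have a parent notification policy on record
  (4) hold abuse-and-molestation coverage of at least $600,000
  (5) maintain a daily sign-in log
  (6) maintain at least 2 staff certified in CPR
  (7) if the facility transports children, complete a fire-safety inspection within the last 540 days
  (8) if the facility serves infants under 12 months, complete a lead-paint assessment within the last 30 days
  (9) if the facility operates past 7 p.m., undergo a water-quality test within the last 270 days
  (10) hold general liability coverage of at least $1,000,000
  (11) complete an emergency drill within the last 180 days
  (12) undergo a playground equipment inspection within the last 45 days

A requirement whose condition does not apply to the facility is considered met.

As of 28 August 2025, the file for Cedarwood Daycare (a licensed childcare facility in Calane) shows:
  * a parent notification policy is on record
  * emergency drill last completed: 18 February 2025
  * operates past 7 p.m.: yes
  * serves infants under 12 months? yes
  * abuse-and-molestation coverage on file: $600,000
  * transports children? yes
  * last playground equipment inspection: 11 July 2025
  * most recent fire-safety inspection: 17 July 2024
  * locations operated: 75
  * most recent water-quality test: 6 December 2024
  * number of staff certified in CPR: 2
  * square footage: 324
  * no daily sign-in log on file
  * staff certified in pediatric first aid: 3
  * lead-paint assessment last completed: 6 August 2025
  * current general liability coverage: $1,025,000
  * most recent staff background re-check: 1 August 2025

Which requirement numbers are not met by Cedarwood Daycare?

1. staff certified in pediatric first aid 3 ≥ 2 → met
2. staff background re-check 27 days ago vs limit 30 → met
3. parent notification policy present → met
4. abuse-and-molestation coverage $600,000 ≥ $600,000 → met
5. daily sign-in log absent → not met
6. staff certified in CPR 2 ≥ 2 → met
7. condition 'transports children' holds; fire-safety inspection 407 days ago vs limit 540 → met
8. condition 'serves infants under 12 months' holds; lead-paint assessment 22 days ago vs limit 30 → met
9. condition 'operates past 7 p.m.' holds; water-quality test 265 days ago vs limit 270 → met
10. general liability coverage $1,025,000 ≥ $1,000,000 → met
11. emergency drill 191 days ago vs limit 180 → not met
12. playground equipment inspection 48 days ago vs limit 45 → not met
Not met: 5, 11, 12

5, 11, 12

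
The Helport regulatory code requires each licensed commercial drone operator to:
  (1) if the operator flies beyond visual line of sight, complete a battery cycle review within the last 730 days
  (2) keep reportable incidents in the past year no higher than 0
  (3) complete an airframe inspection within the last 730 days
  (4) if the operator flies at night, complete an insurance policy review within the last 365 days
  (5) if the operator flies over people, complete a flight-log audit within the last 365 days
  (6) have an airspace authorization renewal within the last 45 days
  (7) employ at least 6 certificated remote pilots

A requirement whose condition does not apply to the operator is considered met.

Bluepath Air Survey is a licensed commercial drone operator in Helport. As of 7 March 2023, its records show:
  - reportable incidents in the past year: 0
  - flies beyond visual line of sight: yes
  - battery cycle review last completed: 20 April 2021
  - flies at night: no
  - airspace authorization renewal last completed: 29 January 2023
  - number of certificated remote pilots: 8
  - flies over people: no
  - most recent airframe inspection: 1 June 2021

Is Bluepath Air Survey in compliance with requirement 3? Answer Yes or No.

3. airframe inspection 644 days ago vs limit 730 → met

Yes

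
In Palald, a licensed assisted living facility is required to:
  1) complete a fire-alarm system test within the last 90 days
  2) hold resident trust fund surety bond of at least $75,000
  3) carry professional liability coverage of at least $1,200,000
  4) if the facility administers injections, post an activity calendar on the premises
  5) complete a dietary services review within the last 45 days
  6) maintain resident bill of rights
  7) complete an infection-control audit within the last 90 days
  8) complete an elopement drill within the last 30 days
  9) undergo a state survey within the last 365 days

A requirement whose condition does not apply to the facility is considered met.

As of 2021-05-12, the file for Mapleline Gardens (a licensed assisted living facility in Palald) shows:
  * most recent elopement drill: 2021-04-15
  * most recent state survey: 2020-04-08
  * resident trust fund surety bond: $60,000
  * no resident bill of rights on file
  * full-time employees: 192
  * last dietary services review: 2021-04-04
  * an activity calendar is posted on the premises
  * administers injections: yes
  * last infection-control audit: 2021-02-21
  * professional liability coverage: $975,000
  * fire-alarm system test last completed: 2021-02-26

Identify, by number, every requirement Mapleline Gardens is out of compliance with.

1. fire-alarm system test 75 days ago vs limit 90 → met
2. resident trust fund surety bond $60,000 < $75,000 → not met
3. professional liability coverage $975,000 < $1,200,000 → not met
4. condition 'administers injections' holds; activity calendar present → met
5. dietary services review 38 days ago vs limit 45 → met
6. resident bill of rights absent → not met
7. infection-control audit 80 days ago vs limit 90 → met
8. elopement drill 27 days ago vs limit 30 → met
9. state survey 399 days ago vs limit 365 → not met
Not met: 2, 3, 6, 9

2, 3, 6, 9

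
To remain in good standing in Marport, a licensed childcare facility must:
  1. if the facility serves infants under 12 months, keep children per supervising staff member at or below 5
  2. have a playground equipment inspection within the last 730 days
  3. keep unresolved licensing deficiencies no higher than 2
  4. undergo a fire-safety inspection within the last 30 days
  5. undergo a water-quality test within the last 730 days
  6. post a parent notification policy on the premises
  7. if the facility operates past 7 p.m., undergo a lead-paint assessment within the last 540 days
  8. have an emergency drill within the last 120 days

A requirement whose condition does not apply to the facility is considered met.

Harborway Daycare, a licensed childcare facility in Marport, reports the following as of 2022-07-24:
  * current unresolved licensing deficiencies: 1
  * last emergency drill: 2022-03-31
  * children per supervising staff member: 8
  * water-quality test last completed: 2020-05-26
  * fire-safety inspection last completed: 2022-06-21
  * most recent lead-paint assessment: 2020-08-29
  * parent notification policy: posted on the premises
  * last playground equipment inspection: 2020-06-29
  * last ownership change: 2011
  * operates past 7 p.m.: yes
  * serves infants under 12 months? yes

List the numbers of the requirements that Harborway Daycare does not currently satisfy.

1. condition 'serves infants under 12 months' holds; children per supervising staff member 8 > 5 → not met
2. playground equipment inspection 755 days ago vs limit 730 → not met
3. unresolved licensing deficiencies 1 ≤ 2 → met
4. fire-safety inspection 33 days ago vs limit 30 → not met
5. water-quality test 789 days ago vs limit 730 → not met
6. parent notification policy present → met
7. condition 'operates past 7 p.m.' holds; lead-paint assessment 694 days ago vs limit 540 → not met
8. emergency drill 115 days ago vs limit 120 → met
Not met: 1, 2, 4, 5, 7

1, 2, 4, 5, 7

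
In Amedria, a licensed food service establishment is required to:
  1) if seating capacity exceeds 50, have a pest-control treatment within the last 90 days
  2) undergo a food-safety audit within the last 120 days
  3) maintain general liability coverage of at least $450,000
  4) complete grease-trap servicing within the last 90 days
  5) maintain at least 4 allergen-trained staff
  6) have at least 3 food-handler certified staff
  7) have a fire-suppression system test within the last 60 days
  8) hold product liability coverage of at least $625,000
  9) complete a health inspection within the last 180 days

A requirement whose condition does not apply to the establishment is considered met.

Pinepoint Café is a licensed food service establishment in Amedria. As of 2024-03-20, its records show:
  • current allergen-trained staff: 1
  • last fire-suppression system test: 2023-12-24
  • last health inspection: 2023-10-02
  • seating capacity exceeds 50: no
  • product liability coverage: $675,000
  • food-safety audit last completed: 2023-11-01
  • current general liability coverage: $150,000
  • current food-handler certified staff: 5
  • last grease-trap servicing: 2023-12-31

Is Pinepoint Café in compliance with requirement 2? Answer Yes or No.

No

2. food-safety audit 140 days ago vs limit 120 → not met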